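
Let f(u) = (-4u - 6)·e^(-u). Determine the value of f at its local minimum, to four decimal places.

-6.5949

Differentiating with the product rule gives f'(u) = (4u + 2)·e^(-u). Since e^(-u) > 0, the only critical point is u = -1/2.
f''(-1/2) has the same sign as 4 > 0, so this is a local minimum.
f(-1/2) = (-4)·e^(1/2) ≈ -6.5949.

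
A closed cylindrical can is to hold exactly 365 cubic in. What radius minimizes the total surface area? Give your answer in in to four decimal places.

3.8729

With radius r and height h, πr²h = 365 so h = 365/(πr²), and S(r) = 2πr² + 2πrh = 2πr² + 2·365/r.
S'(r) = 4πr − 2·365/r² = 0 ⇒ r³ = 365/(2π), so r ≈ 3.8729 and h = 2r ≈ 7.7458.
S''(r) = 4π + 4·365/r³ > 0, so this is the minimum; S ≈ 282.7330.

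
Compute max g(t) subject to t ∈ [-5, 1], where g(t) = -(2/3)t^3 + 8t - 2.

The derivative is -2t^2 + 8, whose only zero in [-5, 1] is t = -2.
Evaluating at the critical points and endpoints: g(-5) = 124/3; g(-2) = -38/3; g(1) = 16/3.
The maximum over the interval is 124/3, attained at t = -5.

124/3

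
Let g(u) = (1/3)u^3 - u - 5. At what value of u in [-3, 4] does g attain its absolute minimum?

Differentiating, g'(u) = u^2 - 1; which vanishes at u = -1 and u = 1.
Compare values at every candidate in [-3, 4]: g(-3) = -11; g(-1) = -13/3; g(1) = -17/3; g(4) = 37/3.
So the minimum is g(-3) = -11.

-3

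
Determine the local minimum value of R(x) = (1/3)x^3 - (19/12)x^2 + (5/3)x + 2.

71/48

R'(x) = x^2 - (19/6)x + 5/3 = 0 at x = 2/3, 5/2.
Second-derivative test with R''(x) = 2x - 19/6: R''(2/3) = -11/6 < 0 ⇒ local maximum; R''(5/2) = 11/6 > 0 ⇒ local minimum.
So the local minimum value is R(5/2) = 71/48.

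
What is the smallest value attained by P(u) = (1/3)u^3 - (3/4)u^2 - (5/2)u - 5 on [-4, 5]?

-85/3

P'(u) = u^2 - (3/2)u - 5/2, which vanishes at u = -1 and u = 5/2.
Evaluating at the critical points and endpoints: P(-4) = -85/3, P(-1) = -43/12, P(5/2) = -515/48, P(5) = 65/12.
Hence the absolute minimum is -85/3 at u = -4.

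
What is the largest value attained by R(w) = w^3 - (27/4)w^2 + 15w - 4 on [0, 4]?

The derivative is 3w^2 - (27/2)w + 15, which vanishes at w = 2 and w = 5/2.
Candidates: R(0) = -4, R(2) = 7, R(5/2) = 111/16, R(4) = 12.
Hence the absolute maximum is 12 at w = 4.

12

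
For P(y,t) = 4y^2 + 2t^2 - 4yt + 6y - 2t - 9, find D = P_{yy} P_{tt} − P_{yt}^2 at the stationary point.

∂P/∂y = 8y - 4t + 6 = 0 and ∂P/∂t = -4y + 4t - 2 = 0, so (y, t) = (-1, -1/2).
The Hessian has P_{yy} = 8, P_{tt} = 4, P_{yt} = -4, giving D = 16 > 0 with P_{yy} > 0, so the point is a local minimum.
D = (8)·(4) − (-4)^2 = 16.

16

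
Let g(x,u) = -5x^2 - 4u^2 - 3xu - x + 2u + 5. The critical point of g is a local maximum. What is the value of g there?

∂g/∂x = -10x - 3u - 1 = 0 and ∂g/∂u = -3x - 8u + 2 = 0, so (x, u) = (-14/71, 23/71).
The Hessian has g_{xx} = -10, g_{uu} = -8, g_{xu} = -3, giving D = 71 > 0 with g_{xx} < 0, so the point is a local maximum.
g(-14/71, 23/71) = 385/71.

385/71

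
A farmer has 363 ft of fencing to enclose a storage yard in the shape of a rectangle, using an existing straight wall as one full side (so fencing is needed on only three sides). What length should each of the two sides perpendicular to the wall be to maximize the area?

Let the sides perpendicular to the wall have length x and the parallel side y, so 2x + y = 363 and the area is A = xy = x(363 − 2x).
A'(x) = 363 − 4x = 0 gives x = 363/4, and A''(x) = −4 < 0 confirms a maximum.
Then y = 363 − 2·363/4 = 363/2 and A = 131769/8.

363/4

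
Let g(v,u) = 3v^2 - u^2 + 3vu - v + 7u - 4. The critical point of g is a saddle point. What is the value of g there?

83/21

∂g/∂v = 6v + 3u - 1 = 0 and ∂g/∂u = 3v - 2u + 7 = 0, so (v, u) = (-19/21, 15/7).
The Hessian has g_{vv} = 6, g_{uu} = -2, g_{vu} = 3, giving D = -21 < 0, so the point is a saddle point.
g(-19/21, 15/7) = 83/21.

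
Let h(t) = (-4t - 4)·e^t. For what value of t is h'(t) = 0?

-2

By the product rule, h'(t) = (-4t - 8)·e^t. Since e^t > 0, the only critical point is t = -2.
h''(-2) has the same sign as -4 < 0, so this is a local maximum.
h(-2) = (4)·e^(-2) ≈ 0.5413.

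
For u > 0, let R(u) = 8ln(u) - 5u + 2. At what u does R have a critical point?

8/5

R'(u) = 8/u − 5 = 0 gives u = 8/5.
R''(u) = -8/u², which is negative for u > 0, so this is a local maximum.
R(8/5) = 8·ln(8/5) - 8 + 2 ≈ -2.2400.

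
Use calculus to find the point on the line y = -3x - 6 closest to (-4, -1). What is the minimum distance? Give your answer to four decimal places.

2.2136

Minimize D(x)^2 = (x + 4)^2 + (-3x - 5)^2.
d/dx[D^2] = 2(x + 4) + 2·(-3)·(-3x - 5) = 0 ⇒ x = -19/10.
Then y = -3/10 and the distance is √(49/10) ≈ 2.2136.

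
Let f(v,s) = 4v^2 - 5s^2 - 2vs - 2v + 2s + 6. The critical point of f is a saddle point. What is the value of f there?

∂f/∂v = 8v - 2s - 2 = 0 and ∂f/∂s = -2v - 10s + 2 = 0, so (v, s) = (2/7, 1/7).
The Hessian has f_{vv} = 8, f_{ss} = -10, f_{vs} = -2, giving D = -84 < 0, so the point is a saddle point.
f(2/7, 1/7) = 41/7.

41/7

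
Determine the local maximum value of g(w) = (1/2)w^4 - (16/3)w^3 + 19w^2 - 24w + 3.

g'(w) = 2w^3 - 16w^2 + 38w - 24. Setting g'(w) = 0 gives w ∈ {1, 3, 4}.
Since g''(w) = 6w^2 - 32w + 38, we get g''(1) = 12 > 0 ⇒ local minimum; g''(3) = -4 < 0 ⇒ local maximum; g''(4) = 6 > 0 ⇒ local minimum.
The local maximum is g(3) = -3/2.

-3/2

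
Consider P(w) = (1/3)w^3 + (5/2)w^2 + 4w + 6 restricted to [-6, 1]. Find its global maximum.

P'(w) = w^2 + 5w + 4, which vanishes at w = -4 and w = -1.
Compare values at every candidate in [-6, 1]: P(-6) = 0; P(-4) = 26/3; P(-1) = 25/6; P(1) = 77/6.
Hence the absolute maximum is 77/6 at w = 1.

77/6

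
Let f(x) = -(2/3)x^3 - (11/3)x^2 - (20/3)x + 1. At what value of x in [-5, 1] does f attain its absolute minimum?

1

The derivative is -2x^2 - (22/3)x - 20/3, which vanishes at x = -2 and x = -5/3.
Evaluating at the critical points and endpoints: f(-5) = 26, f(-2) = 5, f(-5/3) = 406/81, f(1) = -10.
Hence the absolute minimum is -10 at x = 1.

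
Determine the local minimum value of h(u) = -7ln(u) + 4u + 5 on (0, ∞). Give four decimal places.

h'(u) = -7/u + 4 = 0 gives u = 7/4.
h''(u) = 7/u², which is positive for u > 0, so this is a local minimum.
h(7/4) = -7·ln(7/4) + 7 + 5 ≈ 8.0827.

8.0827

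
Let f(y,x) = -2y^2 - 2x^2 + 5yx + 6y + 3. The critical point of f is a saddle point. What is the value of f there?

-5

∂f/∂y = -4y + 5x + 6 = 0 and ∂f/∂x = 5y - 4x = 0, so (y, x) = (-8/3, -10/3).
The Hessian has f_{yy} = -4, f_{xx} = -4, f_{yx} = 5, giving D = -9 < 0, so the point is a saddle point.
f(-8/3, -10/3) = -5.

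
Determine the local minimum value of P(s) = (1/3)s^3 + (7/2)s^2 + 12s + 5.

Critical points: P'(s) = s^2 + 7s + 12 vanishes at s = -4, -3.
Second-derivative test with P''(s) = 2s + 7: P''(-4) = -1 < 0 ⇒ local maximum; P''(-3) = 1 > 0 ⇒ local minimum.
So the local minimum value is P(-3) = -17/2.

-17/2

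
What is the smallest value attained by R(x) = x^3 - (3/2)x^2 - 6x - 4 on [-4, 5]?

-68

Differentiating, R'(x) = 3x^2 - 3x - 6; which vanishes at x = -1 and x = 2.
Compare values at every candidate in [-4, 5]: R(-4) = -68; R(-1) = -1/2; R(2) = -14; R(5) = 107/2.
Hence the absolute minimum is -68 at x = -4.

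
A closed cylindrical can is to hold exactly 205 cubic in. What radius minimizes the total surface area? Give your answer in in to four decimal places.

3.1954

With radius r and height h, πr²h = 205 so h = 205/(πr²), and S(r) = 2πr² + 2πrh = 2πr² + 2·205/r.
S'(r) = 4πr − 2·205/r² = 0 ⇒ r³ = 205/(2π), so r ≈ 3.1954 and h = 2r ≈ 6.3908.
S''(r) = 4π + 4·205/r³ > 0, so this is the minimum; S ≈ 192.4644.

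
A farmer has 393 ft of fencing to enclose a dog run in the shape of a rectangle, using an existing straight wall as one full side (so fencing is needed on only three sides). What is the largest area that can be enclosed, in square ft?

154449/8

Let the sides perpendicular to the wall have length x and the parallel side y, so 2x + y = 393 and the area is A = xy = x(393 − 2x).
A'(x) = 393 − 4x = 0 gives x = 393/4, and A''(x) = −4 < 0 confirms a maximum.
Then y = 393 − 2·393/4 = 393/2 and A = 154449/8.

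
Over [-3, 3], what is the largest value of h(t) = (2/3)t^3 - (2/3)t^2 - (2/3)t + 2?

12

h'(t) = 2t^2 - (4/3)t - 2/3, which vanishes at t = -1/3 and t = 1.
Compare values at every candidate in [-3, 3]: h(-3) = -20; h(-1/3) = 172/81; h(1) = 4/3; h(3) = 12.
So the maximum is h(3) = 12.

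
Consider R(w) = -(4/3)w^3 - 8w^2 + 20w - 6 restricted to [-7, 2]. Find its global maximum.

The derivative is -4w^2 - 16w + 20, which vanishes at w = -5 and w = 1.
Evaluating at the critical points and endpoints: R(-7) = -242/3, R(-5) = -418/3, R(1) = 14/3, R(2) = -26/3.
Hence the absolute maximum is 14/3 at w = 1.

14/3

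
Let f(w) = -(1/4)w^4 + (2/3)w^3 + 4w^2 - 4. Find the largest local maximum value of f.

116/3

f'(w) = -w^3 + 2w^2 + 8w. Setting f'(w) = 0 gives w ∈ {-2, 0, 4}.
f''(w) = -3w^2 + 4w + 8. f''(-2) = -12 < 0 ⇒ local maximum; f''(0) = 8 > 0 ⇒ local minimum; f''(4) = -24 < 0 ⇒ local maximum.
Thus f has its largest local maximum at w = 4, with value 116/3.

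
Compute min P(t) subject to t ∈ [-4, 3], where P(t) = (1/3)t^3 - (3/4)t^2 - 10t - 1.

-115/4

The derivative is t^2 - (3/2)t - 10, whose only zero in [-4, 3] is t = -5/2.
Candidates: P(-4) = 17/3, P(-5/2) = 677/48, P(3) = -115/4.
So the minimum is P(3) = -115/4.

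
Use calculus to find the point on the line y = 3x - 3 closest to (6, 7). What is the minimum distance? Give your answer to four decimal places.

2.5298

Minimize D(x)^2 = (x - 6)^2 + (3x - 10)^2.
d/dx[D^2] = 2(x - 6) + 2·3·(3x - 10) = 0 ⇒ x = 18/5.
Then y = 39/5 and the distance is √(32/5) ≈ 2.5298.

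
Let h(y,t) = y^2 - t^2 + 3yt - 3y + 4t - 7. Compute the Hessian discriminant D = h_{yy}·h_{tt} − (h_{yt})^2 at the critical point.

∂h/∂y = 2y + 3t - 3 = 0 and ∂h/∂t = 3y - 2t + 4 = 0, so (y, t) = (-6/13, 17/13).
The Hessian has h_{yy} = 2, h_{tt} = -2, h_{yt} = 3, giving D = -13 < 0, so the point is a saddle point.
D = (2)·(-2) − (3)^2 = -13.

-13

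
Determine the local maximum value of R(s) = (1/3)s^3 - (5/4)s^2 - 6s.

R'(s) = s^2 - (5/2)s - 6. Setting R'(s) = 0 gives s ∈ {-3/2, 4}.
Second-derivative test with R''(s) = 2s - 5/2: R''(-3/2) = -11/2 < 0 ⇒ local maximum; R''(4) = 11/2 > 0 ⇒ local minimum.
The local maximum is R(-3/2) = 81/16.

81/16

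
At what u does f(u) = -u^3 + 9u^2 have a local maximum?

6

f'(u) = -3u^2 + 18u. Setting f'(u) = 0 gives u ∈ {0, 6}.
Second-derivative test with f''(u) = -6u + 18: f''(0) = 18 > 0 ⇒ local minimum; f''(6) = -18 < 0 ⇒ local maximum.
Thus f has its local maximum at u = 6, with value 108.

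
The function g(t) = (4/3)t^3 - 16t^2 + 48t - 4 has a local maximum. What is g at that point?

116/3

Critical points: g'(t) = 4t^2 - 32t + 48 vanishes at t = 2, 6.
g''(t) = 8t - 32. g''(2) = -16 < 0 ⇒ local maximum; g''(6) = 16 > 0 ⇒ local minimum.
The local maximum is g(2) = 116/3.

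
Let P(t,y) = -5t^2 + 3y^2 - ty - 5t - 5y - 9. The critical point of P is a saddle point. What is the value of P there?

∂P/∂t = -10t - y - 5 = 0 and ∂P/∂y = -t + 6y - 5 = 0, so (t, y) = (-35/61, 45/61).
The Hessian has P_{tt} = -10, P_{yy} = 6, P_{ty} = -1, giving D = -61 < 0, so the point is a saddle point.
P(-35/61, 45/61) = -574/61.

-574/61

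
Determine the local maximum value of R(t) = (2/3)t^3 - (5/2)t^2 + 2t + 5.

R'(t) = 2t^2 - 5t + 2. Setting R'(t) = 0 gives t ∈ {1/2, 2}.
Since R''(t) = 4t - 5, we get R''(1/2) = -3 < 0 ⇒ local maximum; R''(2) = 3 > 0 ⇒ local minimum.
Thus R has its local maximum at t = 1/2, with value 131/24.

131/24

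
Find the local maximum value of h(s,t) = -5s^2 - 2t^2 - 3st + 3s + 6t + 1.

175/31

∂h/∂s = -10s - 3t + 3 = 0 and ∂h/∂t = -3s - 4t + 6 = 0, so (s, t) = (-6/31, 51/31).
The Hessian has h_{ss} = -10, h_{tt} = -4, h_{st} = -3, giving D = 31 > 0 with h_{ss} < 0, so the point is a local maximum.
h(-6/31, 51/31) = 175/31.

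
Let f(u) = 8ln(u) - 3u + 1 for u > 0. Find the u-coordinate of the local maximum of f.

8/3

f'(u) = 8/u − 3 = 0 gives u = 8/3.
f''(u) = -8/u², which is negative for u > 0, so this is a local maximum.
f(8/3) = 8·ln(8/3) - 8 + 1 ≈ 0.8466.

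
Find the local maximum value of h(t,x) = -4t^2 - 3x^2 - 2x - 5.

-14/3

∂h/∂t = -8t = 0 and ∂h/∂x = -6x - 2 = 0, so (t, x) = (0, -1/3).
The Hessian has h_{tt} = -8, h_{xx} = -6, h_{tx} = 0, giving D = 48 > 0 with h_{tt} < 0, so the point is a local maximum.
h(0, -1/3) = -14/3.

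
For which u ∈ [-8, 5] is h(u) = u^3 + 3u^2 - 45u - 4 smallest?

3

Differentiating, h'(u) = 3u^2 + 6u - 45; which vanishes at u = -5 and u = 3.
Compare values at every candidate in [-8, 5]: h(-8) = 36,  h(-5) = 171,  h(3) = -85,  h(5) = -29.
The minimum over the interval is -85, attained at u = 3.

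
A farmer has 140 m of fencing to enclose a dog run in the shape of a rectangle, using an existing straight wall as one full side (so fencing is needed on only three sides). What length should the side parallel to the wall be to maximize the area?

Let the sides perpendicular to the wall have length x and the parallel side y, so 2x + y = 140 and the area is A = xy = x(140 − 2x).
A'(x) = 140 − 4x = 0 gives x = 35, and A''(x) = −4 < 0 confirms a maximum.
Then y = 140 − 2·35 = 70 and A = 2450.

70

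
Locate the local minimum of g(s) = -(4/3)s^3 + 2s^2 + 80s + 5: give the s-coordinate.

g'(s) = -4s^2 + 4s + 80. Setting g'(s) = 0 gives s ∈ {-4, 5}.
g''(s) = -8s + 4. g''(-4) = 36 > 0 ⇒ local minimum; g''(5) = -36 < 0 ⇒ local maximum.
The local minimum is g(-4) = -593/3.

-4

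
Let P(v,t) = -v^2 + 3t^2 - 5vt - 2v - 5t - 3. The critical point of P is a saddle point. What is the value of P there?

∂P/∂v = -2v - 5t - 2 = 0 and ∂P/∂t = -5v + 6t - 5 = 0, so (v, t) = (-1, 0).
The Hessian has P_{vv} = -2, P_{tt} = 6, P_{vt} = -5, giving D = -37 < 0, so the point is a saddle point.
P(-1, 0) = -2.

-2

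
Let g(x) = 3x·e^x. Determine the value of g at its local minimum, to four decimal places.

By the product rule, g'(x) = (3x + 3)·e^x. Since e^x > 0, the only critical point is x = -1.
g''(-1) has the same sign as 3 > 0, so this is a local minimum.
g(-1) = (-3)·e^(-1) ≈ -1.1036.

-1.1036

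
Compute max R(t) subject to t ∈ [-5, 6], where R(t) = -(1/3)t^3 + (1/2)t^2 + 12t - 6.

86/3

Differentiating, R'(t) = -t^2 + t + 12; which vanishes at t = -3 and t = 4.
Compare values at every candidate in [-5, 6]: R(-5) = -71/6, R(-3) = -57/2, R(4) = 86/3, R(6) = 12.
Hence the absolute maximum is 86/3 at t = 4.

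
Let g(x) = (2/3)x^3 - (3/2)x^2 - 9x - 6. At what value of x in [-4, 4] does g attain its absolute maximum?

-3/2

The derivative is 2x^2 - 3x - 9, which vanishes at x = -3/2 and x = 3.
Evaluating at the critical points and endpoints: g(-4) = -110/3; g(-3/2) = 15/8; g(3) = -57/2; g(4) = -70/3.
Hence the absolute maximum is 15/8 at x = -3/2.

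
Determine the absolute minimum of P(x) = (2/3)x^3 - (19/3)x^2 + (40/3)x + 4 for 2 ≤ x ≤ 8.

Differentiating, P'(x) = 2x^2 - (38/3)x + 40/3; whose only zero in [2, 8] is x = 5.
Candidates: P(2) = 32/3, P(5) = -13/3, P(8) = 140/3.
So the minimum is P(5) = -13/3.

-13/3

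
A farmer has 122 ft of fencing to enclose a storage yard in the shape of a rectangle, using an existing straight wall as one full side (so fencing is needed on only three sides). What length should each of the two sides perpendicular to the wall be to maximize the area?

Let the sides perpendicular to the wall have length x and the parallel side y, so 2x + y = 122 and the area is A = xy = x(122 − 2x).
A'(x) = 122 − 4x = 0 gives x = 61/2, and A''(x) = −4 < 0 confirms a maximum.
Then y = 122 − 2·61/2 = 61 and A = 3721/2.

61/2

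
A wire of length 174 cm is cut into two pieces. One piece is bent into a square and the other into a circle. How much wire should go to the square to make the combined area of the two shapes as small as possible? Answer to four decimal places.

97.4573

Let x be the length used for the square. Square side x/4; circle radius (174−x)/(2π).
A(x) = (x/4)² + π·((174−x)/(2π))² = x²/16 + (174−x)²/(4π) for 0 ≤ x ≤ 174. A'(x) = x/8 − (174−x)/(2π) = 0 gives x = 4·174/(π+4) ≈ 97.4573.
A'' = 1/8 + 1/(2π) > 0, so this gives the minimum combined area; x ≈ 97.4573 cm to the square.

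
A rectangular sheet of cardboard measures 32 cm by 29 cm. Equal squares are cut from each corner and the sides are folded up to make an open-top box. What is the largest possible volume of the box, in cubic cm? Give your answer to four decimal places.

2090.2591

With cut size x, the volume is V(x) = x(32 − 2x)(29 − 2x) for 0 < x < 14.5.
V'(x) = 12x^2 − 244x + 928. Setting V'(x) = 0 gives x ≈ 5.0649 (the root in (0, 14.5)).
V''(x) = 24x − 244 is negative there, so this is the maximum; V ≈ 2090.2591.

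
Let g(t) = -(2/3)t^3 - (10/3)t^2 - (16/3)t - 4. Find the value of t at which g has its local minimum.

-2

g'(t) = -2t^2 - (20/3)t - 16/3 = 0 at t = -2, -4/3.
g''(t) = -4t - 20/3. g''(-2) = 4/3 > 0 ⇒ local minimum; g''(-4/3) = -4/3 < 0 ⇒ local maximum.
So the local minimum value is g(-2) = -4/3.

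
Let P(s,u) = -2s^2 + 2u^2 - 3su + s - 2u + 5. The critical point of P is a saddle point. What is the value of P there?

113/25

∂P/∂s = -4s - 3u + 1 = 0 and ∂P/∂u = -3s + 4u - 2 = 0, so (s, u) = (-2/25, 11/25).
The Hessian has P_{ss} = -4, P_{uu} = 4, P_{su} = -3, giving D = -25 < 0, so the point is a saddle point.
P(-2/25, 11/25) = 113/25.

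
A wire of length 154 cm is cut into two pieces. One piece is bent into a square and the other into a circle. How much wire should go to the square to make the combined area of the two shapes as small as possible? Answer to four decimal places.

Let x be the length used for the square. Square side x/4; circle radius (154−x)/(2π).
A(x) = (x/4)² + π·((154−x)/(2π))² = x²/16 + (154−x)²/(4π) for 0 ≤ x ≤ 154. A'(x) = x/8 − (154−x)/(2π) = 0 gives x = 4·154/(π+4) ≈ 86.2553.
A'' = 1/8 + 1/(2π) > 0, so this gives the minimum combined area; x ≈ 86.2553 cm to the square.

86.2553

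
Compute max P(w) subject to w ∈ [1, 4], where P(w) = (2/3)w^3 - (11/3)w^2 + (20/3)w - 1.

P'(w) = 2w^2 - (22/3)w + 20/3, which vanishes at w = 5/3 and w = 2.
Candidates: P(1) = 8/3, P(5/3) = 244/81, P(2) = 3, P(4) = 29/3.
So the maximum is P(4) = 29/3.

29/3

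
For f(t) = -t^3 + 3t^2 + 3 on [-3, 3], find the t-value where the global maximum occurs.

Differentiating, f'(t) = -3t^2 + 6t; which vanishes at t = 0 and t = 2.
Candidates: f(-3) = 57; f(0) = 3; f(2) = 7; f(3) = 3.
So the maximum is f(-3) = 57.

-3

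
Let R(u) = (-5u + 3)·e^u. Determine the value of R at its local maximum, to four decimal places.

Differentiating with the product rule gives R'(u) = (-5u - 2)·e^u. Since e^u > 0, the only critical point is u = -2/5.
R''(-2/5) has the same sign as -5 < 0, so this is a local maximum.
R(-2/5) = (5)·e^(-2/5) ≈ 3.3516.

3.3516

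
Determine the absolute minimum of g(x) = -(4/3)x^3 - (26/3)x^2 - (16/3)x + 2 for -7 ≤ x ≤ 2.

g'(x) = -4x^2 - (52/3)x - 16/3, which vanishes at x = -4 and x = -1/3.
Candidates: g(-7) = 72; g(-4) = -30; g(-1/3) = 232/81; g(2) = -54.
So the minimum is g(2) = -54.

-54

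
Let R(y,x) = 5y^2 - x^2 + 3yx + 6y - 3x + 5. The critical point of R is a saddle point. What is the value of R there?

∂R/∂y = 10y + 3x + 6 = 0 and ∂R/∂x = 3y - 2x - 3 = 0, so (y, x) = (-3/29, -48/29).
The Hessian has R_{yy} = 10, R_{xx} = -2, R_{yx} = 3, giving D = -29 < 0, so the point is a saddle point.
R(-3/29, -48/29) = 208/29.

208/29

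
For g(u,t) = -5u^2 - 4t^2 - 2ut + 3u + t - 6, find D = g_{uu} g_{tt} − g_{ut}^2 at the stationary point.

76

∂g/∂u = -10u - 2t + 3 = 0 and ∂g/∂t = -2u - 8t + 1 = 0, so (u, t) = (11/38, 1/19).
The Hessian has g_{uu} = -10, g_{tt} = -8, g_{ut} = -2, giving D = 76 > 0 with g_{uu} < 0, so the point is a local maximum.
D = (-10)·(-8) − (-2)^2 = 76.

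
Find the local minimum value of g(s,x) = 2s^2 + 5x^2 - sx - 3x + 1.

7/13

∂g/∂s = 4s - x = 0 and ∂g/∂x = -s + 10x - 3 = 0, so (s, x) = (1/13, 4/13).
The Hessian has g_{ss} = 4, g_{xx} = 10, g_{sx} = -1, giving D = 39 > 0 with g_{ss} > 0, so the point is a local minimum.
g(1/13, 4/13) = 7/13.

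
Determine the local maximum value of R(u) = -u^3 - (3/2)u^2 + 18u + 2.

24

R'(u) = -3u^2 - 3u + 18 = 0 at u = -3, 2.
Since R''(u) = -6u - 3, we get R''(-3) = 15 > 0 ⇒ local minimum; R''(2) = -15 < 0 ⇒ local maximum.
So the local maximum value is R(2) = 24.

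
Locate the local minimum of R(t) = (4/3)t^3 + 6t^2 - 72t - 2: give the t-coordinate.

Critical points: R'(t) = 4t^2 + 12t - 72 vanishes at t = -6, 3.
Since R''(t) = 8t + 12, we get R''(-6) = -36 < 0 ⇒ local maximum; R''(3) = 36 > 0 ⇒ local minimum.
Thus R has its local minimum at t = 3, with value -128.

3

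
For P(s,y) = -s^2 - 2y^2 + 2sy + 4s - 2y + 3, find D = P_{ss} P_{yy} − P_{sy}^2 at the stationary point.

∂P/∂s = -2s + 2y + 4 = 0 and ∂P/∂y = 2s - 4y - 2 = 0, so (s, y) = (3, 1).
The Hessian has P_{ss} = -2, P_{yy} = -4, P_{sy} = 2, giving D = 4 > 0 with P_{ss} < 0, so the point is a local maximum.
D = (-2)·(-4) − (2)^2 = 4.

4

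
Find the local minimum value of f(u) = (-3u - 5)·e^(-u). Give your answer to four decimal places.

-5.8432

By the product rule, f'(u) = (3u + 2)·e^(-u). Since e^(-u) > 0, the only critical point is u = -2/3.
f''(-2/3) has the same sign as 3 > 0, so this is a local minimum.
f(-2/3) = (-3)·e^(2/3) ≈ -5.8432.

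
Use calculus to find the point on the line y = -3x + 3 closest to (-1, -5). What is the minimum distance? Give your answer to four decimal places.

3.4785

Minimize D(x)^2 = (x + 1)^2 + (-3x + 8)^2.
d/dx[D^2] = 2(x + 1) + 2·(-3)·(-3x + 8) = 0 ⇒ x = 23/10.
Then y = -39/10 and the distance is √(121/10) ≈ 3.4785.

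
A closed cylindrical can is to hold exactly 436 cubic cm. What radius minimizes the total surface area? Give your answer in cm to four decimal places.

4.1093

With radius r and height h, πr²h = 436 so h = 436/(πr²), and S(r) = 2πr² + 2πrh = 2πr² + 2·436/r.
S'(r) = 4πr − 2·436/r² = 0 ⇒ r³ = 436/(2π), so r ≈ 4.1093 and h = 2r ≈ 8.2186.
S''(r) = 4π + 4·436/r³ > 0, so this is the minimum; S ≈ 318.3016.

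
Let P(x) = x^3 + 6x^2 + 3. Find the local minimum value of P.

Critical points: P'(x) = 3x^2 + 12x vanishes at x = -4, 0.
P''(x) = 6x + 12. P''(-4) = -12 < 0 ⇒ local maximum; P''(0) = 12 > 0 ⇒ local minimum.
The local minimum is P(0) = 3.

3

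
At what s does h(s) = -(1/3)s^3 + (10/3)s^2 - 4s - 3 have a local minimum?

h'(s) = -s^2 + (20/3)s - 4. Setting h'(s) = 0 gives s ∈ {2/3, 6}.
Since h''(s) = -2s + 20/3, we get h''(2/3) = 16/3 > 0 ⇒ local minimum; h''(6) = -16/3 < 0 ⇒ local maximum.
The local minimum is h(2/3) = -347/81.

2/3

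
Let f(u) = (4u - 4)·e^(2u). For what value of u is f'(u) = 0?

Differentiating with the product rule gives f'(u) = (8u - 4)·e^(2u). Since e^(2u) > 0, the only critical point is u = 1/2.
f''(1/2) has the same sign as 8 > 0, so this is a local minimum.
f(1/2) = (-2)·e^(1) ≈ -5.4366.

1/2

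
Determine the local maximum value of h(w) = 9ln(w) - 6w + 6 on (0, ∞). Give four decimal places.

h'(w) = 9/w − 6 = 0 gives w = 3/2.
h''(w) = -9/w², which is negative for w > 0, so this is a local maximum.
h(3/2) = 9·ln(3/2) - 9 + 6 ≈ 0.6492.

0.6492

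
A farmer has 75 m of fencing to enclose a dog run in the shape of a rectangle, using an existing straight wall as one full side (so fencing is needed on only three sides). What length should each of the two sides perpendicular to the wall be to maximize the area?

Let the sides perpendicular to the wall have length x and the parallel side y, so 2x + y = 75 and the area is A = xy = x(75 − 2x).
A'(x) = 75 − 4x = 0 gives x = 75/4, and A''(x) = −4 < 0 confirms a maximum.
Then y = 75 − 2·75/4 = 75/2 and A = 5625/8.

75/4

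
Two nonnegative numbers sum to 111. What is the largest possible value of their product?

12321/4

With x + y = 111, the product is P(x) = x(111 − x).
P'(x) = 111 − 2x = 0 gives x = 111/2; P'' = −2 < 0, so this is the maximum.
P = 111/2·111/2 = 12321/4.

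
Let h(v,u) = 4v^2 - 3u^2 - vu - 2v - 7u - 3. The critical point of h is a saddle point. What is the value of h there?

∂h/∂v = 8v - u - 2 = 0 and ∂h/∂u = -v - 6u - 7 = 0, so (v, u) = (5/49, -58/49).
The Hessian has h_{vv} = 8, h_{uu} = -6, h_{vu} = -1, giving D = -49 < 0, so the point is a saddle point.
h(5/49, -58/49) = 51/49.

51/49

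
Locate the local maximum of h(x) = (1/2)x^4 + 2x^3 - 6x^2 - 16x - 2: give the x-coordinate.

h'(x) = 2x^3 + 6x^2 - 12x - 16 = 0 at x = -4, -1, 2.
Second-derivative test with h''(x) = 6x^2 + 12x - 12: h''(-4) = 36 > 0 ⇒ local minimum; h''(-1) = -18 < 0 ⇒ local maximum; h''(2) = 36 > 0 ⇒ local minimum.
Thus h has its local maximum at x = -1, with value 13/2.

-1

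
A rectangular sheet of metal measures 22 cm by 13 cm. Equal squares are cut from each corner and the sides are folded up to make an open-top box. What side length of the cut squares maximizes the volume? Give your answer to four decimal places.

With cut size x, the volume is V(x) = x(22 − 2x)(13 − 2x) for 0 < x < 6.5.
V'(x) = 12x^2 − 140x + 286. Setting V'(x) = 0 gives x ≈ 2.6405 (the root in (0, 6.5)).
V''(x) = 24x − 140 is negative there, so this is the maximum; V ≈ 340.7670.

2.6405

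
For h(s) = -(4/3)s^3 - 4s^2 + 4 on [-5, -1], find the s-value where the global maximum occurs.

-5

Differentiating, h'(s) = -4s^2 - 8s; whose only zero in [-5, -1] is s = -2.
Compare values at every candidate in [-5, -1]: h(-5) = 212/3, h(-2) = -4/3, h(-1) = 4/3.
The maximum over the interval is 212/3, attained at s = -5.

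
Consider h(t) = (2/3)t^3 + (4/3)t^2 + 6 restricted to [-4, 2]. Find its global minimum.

-46/3

The derivative is 2t^2 + (8/3)t, which vanishes at t = -4/3 and t = 0.
Compare values at every candidate in [-4, 2]: h(-4) = -46/3,  h(-4/3) = 550/81,  h(0) = 6,  h(2) = 50/3.
So the minimum is h(-4) = -46/3.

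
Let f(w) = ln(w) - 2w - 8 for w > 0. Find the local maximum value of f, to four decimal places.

f'(w) = 1/w − 2 = 0 gives w = 1/2.
f''(w) = -1/w², which is negative for w > 0, so this is a local maximum.
f(1/2) = 1·ln(1/2) - 1 - 8 ≈ -9.6931.

-9.6931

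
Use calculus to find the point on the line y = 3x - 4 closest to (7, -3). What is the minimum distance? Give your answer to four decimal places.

Minimize D(x)^2 = (x - 7)^2 + (3x - 1)^2.
d/dx[D^2] = 2(x - 7) + 2·3·(3x - 1) = 0 ⇒ x = 1.
Then y = -1 and the distance is √(40) ≈ 6.3246.

6.3246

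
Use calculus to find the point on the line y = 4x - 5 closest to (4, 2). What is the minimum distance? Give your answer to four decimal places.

Minimize D(x)^2 = (x - 4)^2 + (4x - 7)^2.
d/dx[D^2] = 2(x - 4) + 2·4·(4x - 7) = 0 ⇒ x = 32/17.
Then y = 43/17 and the distance is √(81/17) ≈ 2.1828.

2.1828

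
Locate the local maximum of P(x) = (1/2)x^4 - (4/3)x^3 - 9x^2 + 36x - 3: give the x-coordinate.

P'(x) = 2x^3 - 4x^2 - 18x + 36. Setting P'(x) = 0 gives x ∈ {-3, 2, 3}.
P''(x) = 6x^2 - 8x - 18. P''(-3) = 60 > 0 ⇒ local minimum; P''(2) = -10 < 0 ⇒ local maximum; P''(3) = 12 > 0 ⇒ local minimum.
Thus P has its local maximum at x = 2, with value 91/3.

2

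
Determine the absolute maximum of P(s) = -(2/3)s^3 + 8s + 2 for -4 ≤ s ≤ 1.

Differentiating, P'(s) = -2s^2 + 8; whose only zero in [-4, 1] is s = -2.
Evaluating at the critical points and endpoints: P(-4) = 38/3,  P(-2) = -26/3,  P(1) = 28/3.
Hence the absolute maximum is 38/3 at s = -4.

38/3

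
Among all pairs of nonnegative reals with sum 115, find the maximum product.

With x + y = 115, the product is P(x) = x(115 − x).
P'(x) = 115 − 2x = 0 gives x = 115/2; P'' = −2 < 0, so this is the maximum.
P = 115/2·115/2 = 13225/4.

13225/4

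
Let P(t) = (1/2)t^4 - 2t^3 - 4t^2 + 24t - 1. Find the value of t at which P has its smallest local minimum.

-2

P'(t) = 2t^3 - 6t^2 - 8t + 24. Setting P'(t) = 0 gives t ∈ {-2, 2, 3}.
P''(t) = 6t^2 - 12t - 8. P''(-2) = 40 > 0 ⇒ local minimum; P''(2) = -8 < 0 ⇒ local maximum; P''(3) = 10 > 0 ⇒ local minimum.
So the smallest local minimum value is P(-2) = -41.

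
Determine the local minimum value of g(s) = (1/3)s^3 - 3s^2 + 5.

Critical points: g'(s) = s^2 - 6s vanishes at s = 0, 6.
Since g''(s) = 2s - 6, we get g''(0) = -6 < 0 ⇒ local maximum; g''(6) = 6 > 0 ⇒ local minimum.
So the local minimum value is g(6) = -31.

-31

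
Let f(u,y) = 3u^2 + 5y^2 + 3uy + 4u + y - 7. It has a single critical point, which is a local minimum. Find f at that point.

∂f/∂u = 6u + 3y + 4 = 0 and ∂f/∂y = 3u + 10y + 1 = 0, so (u, y) = (-37/51, 2/17).
The Hessian has f_{uu} = 6, f_{yy} = 10, f_{uy} = 3, giving D = 51 > 0 with f_{uu} > 0, so the point is a local minimum.
f(-37/51, 2/17) = -428/51.

-428/51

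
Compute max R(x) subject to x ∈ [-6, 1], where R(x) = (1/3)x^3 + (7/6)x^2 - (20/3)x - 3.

21

Differentiating, R'(x) = x^2 + (7/3)x - 20/3; whose only zero in [-6, 1] is x = -4.
Candidates: R(-6) = 7; R(-4) = 21; R(1) = -49/6.
The maximum over the interval is 21, attained at x = -4.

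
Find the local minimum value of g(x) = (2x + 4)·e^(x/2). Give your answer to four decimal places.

-0.5413

By the product rule, g'(x) = (x + 4)·e^(x/2). Since e^(x/2) > 0, the only critical point is x = -4.
g''(-4) has the same sign as 1 > 0, so this is a local minimum.
g(-4) = (-4)·e^(-2) ≈ -0.5413.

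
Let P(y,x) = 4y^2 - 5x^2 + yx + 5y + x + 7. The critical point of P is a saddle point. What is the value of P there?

∂P/∂y = 8y + x + 5 = 0 and ∂P/∂x = y - 10x + 1 = 0, so (y, x) = (-17/27, 1/27).
The Hessian has P_{yy} = 8, P_{xx} = -10, P_{yx} = 1, giving D = -81 < 0, so the point is a saddle point.
P(-17/27, 1/27) = 49/9.

49/9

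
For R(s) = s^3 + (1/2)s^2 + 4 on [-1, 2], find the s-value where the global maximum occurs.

The derivative is 3s^2 + s, which vanishes at s = -1/3 and s = 0.
Compare values at every candidate in [-1, 2]: R(-1) = 7/2; R(-1/3) = 217/54; R(0) = 4; R(2) = 14.
The maximum over the interval is 14, attained at s = 2.

2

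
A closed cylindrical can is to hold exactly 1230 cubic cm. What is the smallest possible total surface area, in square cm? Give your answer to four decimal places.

635.5035

With radius r and height h, πr²h = 1230 so h = 1230/(πr²), and S(r) = 2πr² + 2πrh = 2πr² + 2·1230/r.
S'(r) = 4πr − 2·1230/r² = 0 ⇒ r³ = 1230/(2π), so r ≈ 5.8064 and h = 2r ≈ 11.6128.
S''(r) = 4π + 4·1230/r³ > 0, so this is the minimum; S ≈ 635.5035.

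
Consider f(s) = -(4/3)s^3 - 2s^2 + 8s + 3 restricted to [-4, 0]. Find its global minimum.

f'(s) = -4s^2 - 4s + 8, whose only zero in [-4, 0] is s = -2.
Candidates: f(-4) = 73/3,  f(-2) = -31/3,  f(0) = 3.
Hence the absolute minimum is -31/3 at s = -2.

-31/3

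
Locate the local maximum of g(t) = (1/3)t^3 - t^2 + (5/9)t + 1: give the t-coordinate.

g'(t) = t^2 - 2t + 5/9. Setting g'(t) = 0 gives t ∈ {1/3, 5/3}.
g''(t) = 2t - 2. g''(1/3) = -4/3 < 0 ⇒ local maximum; g''(5/3) = 4/3 > 0 ⇒ local minimum.
So the local maximum value is g(1/3) = 88/81.

1/3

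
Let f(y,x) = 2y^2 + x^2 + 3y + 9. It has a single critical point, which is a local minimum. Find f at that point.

∂f/∂y = 4y + 3 = 0 and ∂f/∂x = 2x = 0, so (y, x) = (-3/4, 0).
The Hessian has f_{yy} = 4, f_{xx} = 2, f_{yx} = 0, giving D = 8 > 0 with f_{yy} > 0, so the point is a local minimum.
f(-3/4, 0) = 63/8.

63/8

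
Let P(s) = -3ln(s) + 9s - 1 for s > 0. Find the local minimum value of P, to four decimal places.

5.2958

P'(s) = -3/s + 9 = 0 gives s = 1/3.
P''(s) = 3/s², which is positive for s > 0, so this is a local minimum.
P(1/3) = -3·ln(1/3) + 3 - 1 ≈ 5.2958.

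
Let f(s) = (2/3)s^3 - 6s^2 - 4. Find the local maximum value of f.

-4

f'(s) = 2s^2 - 12s = 0 at s = 0, 6.
Second-derivative test with f''(s) = 4s - 12: f''(0) = -12 < 0 ⇒ local maximum; f''(6) = 12 > 0 ⇒ local minimum.
The local maximum is f(0) = -4.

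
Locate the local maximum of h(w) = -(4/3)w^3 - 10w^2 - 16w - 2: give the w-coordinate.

h'(w) = -4w^2 - 20w - 16 = 0 at w = -4, -1.
Since h''(w) = -8w - 20, we get h''(-4) = 12 > 0 ⇒ local minimum; h''(-1) = -12 < 0 ⇒ local maximum.
So the local maximum value is h(-1) = 16/3.

-1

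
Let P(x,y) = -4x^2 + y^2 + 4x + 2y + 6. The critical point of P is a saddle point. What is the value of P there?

∂P/∂x = -8x + 4 = 0 and ∂P/∂y = 2y + 2 = 0, so (x, y) = (1/2, -1).
The Hessian has P_{xx} = -8, P_{yy} = 2, P_{xy} = 0, giving D = -16 < 0, so the point is a saddle point.
P(1/2, -1) = 6.

6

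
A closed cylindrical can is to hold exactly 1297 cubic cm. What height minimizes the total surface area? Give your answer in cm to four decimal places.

With radius r and height h, πr²h = 1297 so h = 1297/(πr²), and S(r) = 2πr² + 2πrh = 2πr² + 2·1297/r.
S'(r) = 4πr − 2·1297/r² = 0 ⇒ r³ = 1297/(2π), so r ≈ 5.9100 and h = 2r ≈ 11.8200.
S''(r) = 4π + 4·1297/r³ > 0, so this is the minimum; S ≈ 658.3768.

11.8200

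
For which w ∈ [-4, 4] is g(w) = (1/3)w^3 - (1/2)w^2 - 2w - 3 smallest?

-4

g'(w) = w^2 - w - 2, which vanishes at w = -1 and w = 2.
Compare values at every candidate in [-4, 4]: g(-4) = -73/3,  g(-1) = -11/6,  g(2) = -19/3,  g(4) = 7/3.
The minimum over the interval is -73/3, attained at w = -4.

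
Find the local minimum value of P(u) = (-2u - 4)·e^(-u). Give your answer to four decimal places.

By the product rule, P'(u) = (2u + 2)·e^(-u). Since e^(-u) > 0, the only critical point is u = -1.
P''(-1) has the same sign as 2 > 0, so this is a local minimum.
P(-1) = (-2)·e^(1) ≈ -5.4366.

-5.4366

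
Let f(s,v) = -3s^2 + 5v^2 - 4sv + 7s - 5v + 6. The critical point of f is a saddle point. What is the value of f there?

∂f/∂s = -6s - 4v + 7 = 0 and ∂f/∂v = -4s + 10v - 5 = 0, so (s, v) = (25/38, 29/38).
The Hessian has f_{ss} = -6, f_{vv} = 10, f_{sv} = -4, giving D = -76 < 0, so the point is a saddle point.
f(25/38, 29/38) = 243/38.

243/38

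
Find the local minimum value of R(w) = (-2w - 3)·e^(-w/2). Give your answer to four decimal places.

-3.1152

By the product rule, R'(w) = (w - 1/2)·e^(-w/2). Since e^(-w/2) > 0, the only critical point is w = 1/2.
R''(1/2) has the same sign as 1 > 0, so this is a local minimum.
R(1/2) = (-4)·e^(-1/4) ≈ -3.1152.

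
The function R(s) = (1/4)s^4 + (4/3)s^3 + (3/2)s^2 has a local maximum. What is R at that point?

Critical points: R'(s) = s^3 + 4s^2 + 3s vanishes at s = -3, -1, 0.
R''(s) = 3s^2 + 8s + 3. R''(-3) = 6 > 0 ⇒ local minimum; R''(-1) = -2 < 0 ⇒ local maximum; R''(0) = 3 > 0 ⇒ local minimum.
Thus R has its local maximum at s = -1, with value 5/12.

5/12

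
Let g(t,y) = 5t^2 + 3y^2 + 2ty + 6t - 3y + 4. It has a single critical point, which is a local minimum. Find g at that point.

∂g/∂t = 10t + 2y + 6 = 0 and ∂g/∂y = 2t + 6y - 3 = 0, so (t, y) = (-3/4, 3/4).
The Hessian has g_{tt} = 10, g_{yy} = 6, g_{ty} = 2, giving D = 56 > 0 with g_{tt} > 0, so the point is a local minimum.
g(-3/4, 3/4) = 5/8.

5/8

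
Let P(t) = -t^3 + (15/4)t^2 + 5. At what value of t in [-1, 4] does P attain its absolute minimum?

4

P'(t) = -3t^2 + (15/2)t, which vanishes at t = 0 and t = 5/2.
Candidates: P(-1) = 39/4, P(0) = 5, P(5/2) = 205/16, P(4) = 1.
Hence the absolute minimum is 1 at t = 4.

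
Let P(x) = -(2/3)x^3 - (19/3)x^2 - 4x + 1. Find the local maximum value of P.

P'(x) = -2x^2 - (38/3)x - 4. Setting P'(x) = 0 gives x ∈ {-6, -1/3}.
P''(x) = -4x - 38/3. P''(-6) = 34/3 > 0 ⇒ local minimum; P''(-1/3) = -34/3 < 0 ⇒ local maximum.
So the local maximum value is P(-1/3) = 134/81.

134/81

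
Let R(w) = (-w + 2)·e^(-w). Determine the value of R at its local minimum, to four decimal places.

Differentiating with the product rule gives R'(w) = (w - 3)·e^(-w). Since e^(-w) > 0, the only critical point is w = 3.
R''(3) has the same sign as 1 > 0, so this is a local minimum.
R(3) = (-1)·e^(-3) ≈ -0.0498.

-0.0498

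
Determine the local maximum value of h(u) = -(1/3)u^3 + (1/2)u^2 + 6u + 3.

h'(u) = -u^2 + u + 6 = 0 at u = -2, 3.
Since h''(u) = -2u + 1, we get h''(-2) = 5 > 0 ⇒ local minimum; h''(3) = -5 < 0 ⇒ local maximum.
The local maximum is h(3) = 33/2.

33/2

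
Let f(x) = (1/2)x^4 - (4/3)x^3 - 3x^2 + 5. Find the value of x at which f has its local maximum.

0

f'(x) = 2x^3 - 4x^2 - 6x. Setting f'(x) = 0 gives x ∈ {-1, 0, 3}.
Since f''(x) = 6x^2 - 8x - 6, we get f''(-1) = 8 > 0 ⇒ local minimum; f''(0) = -6 < 0 ⇒ local maximum; f''(3) = 24 > 0 ⇒ local minimum.
The local maximum is f(0) = 5.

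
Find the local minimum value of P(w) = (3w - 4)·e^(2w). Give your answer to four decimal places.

-7.9417

Differentiating with the product rule gives P'(w) = (6w - 5)·e^(2w). Since e^(2w) > 0, the only critical point is w = 5/6.
P''(5/6) has the same sign as 6 > 0, so this is a local minimum.
P(5/6) = (-3/2)·e^(5/3) ≈ -7.9417.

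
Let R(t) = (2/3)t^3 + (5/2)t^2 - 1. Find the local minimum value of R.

-1

Critical points: R'(t) = 2t^2 + 5t vanishes at t = -5/2, 0.
Second-derivative test with R''(t) = 4t + 5: R''(-5/2) = -5 < 0 ⇒ local maximum; R''(0) = 5 > 0 ⇒ local minimum.
The local minimum is R(0) = -1.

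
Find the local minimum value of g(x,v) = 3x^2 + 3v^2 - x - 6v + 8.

∂g/∂x = 6x - 1 = 0 and ∂g/∂v = 6v - 6 = 0, so (x, v) = (1/6, 1).
The Hessian has g_{xx} = 6, g_{vv} = 6, g_{xv} = 0, giving D = 36 > 0 with g_{xx} > 0, so the point is a local minimum.
g(1/6, 1) = 59/12.

59/12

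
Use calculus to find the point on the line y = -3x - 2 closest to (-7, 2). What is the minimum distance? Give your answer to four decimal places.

Minimize D(x)^2 = (x + 7)^2 + (-3x - 4)^2.
d/dx[D^2] = 2(x + 7) + 2·(-3)·(-3x - 4) = 0 ⇒ x = -19/10.
Then y = 37/10 and the distance is √(289/10) ≈ 5.3759.

5.3759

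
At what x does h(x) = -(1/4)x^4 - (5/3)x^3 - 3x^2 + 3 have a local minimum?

h'(x) = -x^3 - 5x^2 - 6x. Setting h'(x) = 0 gives x ∈ {-3, -2, 0}.
Since h''(x) = -3x^2 - 10x - 6, we get h''(-3) = -3 < 0 ⇒ local maximum; h''(-2) = 2 > 0 ⇒ local minimum; h''(0) = -6 < 0 ⇒ local maximum.
Thus h has its local minimum at x = -2, with value 1/3.

-2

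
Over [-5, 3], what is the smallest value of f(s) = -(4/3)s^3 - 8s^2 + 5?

The derivative is -4s^2 - 16s, which vanishes at s = -4 and s = 0.
Evaluating at the critical points and endpoints: f(-5) = -85/3, f(-4) = -113/3, f(0) = 5, f(3) = -103.
So the minimum is f(3) = -103.

-103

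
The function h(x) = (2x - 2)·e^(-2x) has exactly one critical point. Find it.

h'(x) = 2·e^(-2x) + (2x - 2)·(-2)·e^(-2x) = (-4x + 6)·e^(-2x). Since e^(-2x) > 0, the only critical point is x = 3/2.
h''(3/2) has the same sign as -4 < 0, so this is a local maximum.
h(3/2) = (1)·e^(-3) ≈ 0.0498.

3/2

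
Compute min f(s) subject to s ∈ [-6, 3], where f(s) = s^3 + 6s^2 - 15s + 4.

f'(s) = 3s^2 + 12s - 15, which vanishes at s = -5 and s = 1.
Candidates: f(-6) = 94, f(-5) = 104, f(1) = -4, f(3) = 40.
So the minimum is f(1) = -4.

-4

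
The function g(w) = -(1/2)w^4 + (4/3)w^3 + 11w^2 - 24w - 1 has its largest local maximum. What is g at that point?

g'(w) = -2w^3 + 4w^2 + 22w - 24 = 0 at w = -3, 1, 4.
Second-derivative test with g''(w) = -6w^2 + 8w + 22: g''(-3) = -56 < 0 ⇒ local maximum; g''(1) = 24 > 0 ⇒ local minimum; g''(4) = -42 < 0 ⇒ local maximum.
So the largest local maximum value is g(-3) = 187/2.

187/2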